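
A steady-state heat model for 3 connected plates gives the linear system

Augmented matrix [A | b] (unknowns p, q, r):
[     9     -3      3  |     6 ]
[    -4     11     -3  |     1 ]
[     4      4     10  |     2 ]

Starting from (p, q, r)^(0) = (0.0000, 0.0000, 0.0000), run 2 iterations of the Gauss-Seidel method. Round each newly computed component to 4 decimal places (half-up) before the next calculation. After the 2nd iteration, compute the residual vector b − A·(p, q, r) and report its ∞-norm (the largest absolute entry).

Iteration 1:
  p = (6 - (-3)·0.0000 - (3)·0.0000) / (9) = 0.6667
  q = (1 - (-4)·0.6667 - (-3)·0.0000) / (11) = 0.3333
  r = (2 - (4)·0.6667 - (4)·0.3333) / (10) = -0.2000
Iteration 2:
  p = (6 - (-3)·0.3333 - (3)·-0.2000) / (9) = 0.8444
  q = (1 - (-4)·0.8444 - (-3)·-0.2000) / (11) = 0.3434
  r = (2 - (4)·0.8444 - (4)·0.3434) / (10) = -0.2751
Residual b − A·x = (0.2559, -0.2251, -0.0002); ∞-norm = 0.2559

0.2559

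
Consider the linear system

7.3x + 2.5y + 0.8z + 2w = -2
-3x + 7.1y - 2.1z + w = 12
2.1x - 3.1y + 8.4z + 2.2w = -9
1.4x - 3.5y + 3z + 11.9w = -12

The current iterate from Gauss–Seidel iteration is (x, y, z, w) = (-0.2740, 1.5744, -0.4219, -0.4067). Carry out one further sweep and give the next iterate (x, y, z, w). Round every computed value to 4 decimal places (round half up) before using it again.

One sweep:
  x = (-2 - (2.5)·1.5744 - (0.8)·-0.4219 - (2)·-0.4067) / (7.3) = -0.6555
  y = (12 - (-3)·-0.6555 - (-2.1)·-0.4219 - (1)·-0.4067) / (7.1) = 1.3457
  z = (-9 - (2.1)·-0.6555 - (-3.1)·1.3457 - (2.2)·-0.4067) / (8.4) = -0.3044
  w = (-12 - (1.4)·-0.6555 - (-3.5)·1.3457 - (3)·-0.3044) / (11.9) = -0.4588

(-0.6555, 1.3457, -0.3044, -0.4588)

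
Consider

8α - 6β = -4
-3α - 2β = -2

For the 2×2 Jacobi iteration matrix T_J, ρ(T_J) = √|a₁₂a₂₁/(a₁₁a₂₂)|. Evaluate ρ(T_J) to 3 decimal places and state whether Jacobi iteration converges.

a₁₂a₂₁/(a₁₁a₂₂) = (-6)·(-3) / ((8)·(-2)) = -1.125000
ρ = √|-1.125000| = √1.125000 = 1.061
ρ > 1, so Jacobi diverges

1.061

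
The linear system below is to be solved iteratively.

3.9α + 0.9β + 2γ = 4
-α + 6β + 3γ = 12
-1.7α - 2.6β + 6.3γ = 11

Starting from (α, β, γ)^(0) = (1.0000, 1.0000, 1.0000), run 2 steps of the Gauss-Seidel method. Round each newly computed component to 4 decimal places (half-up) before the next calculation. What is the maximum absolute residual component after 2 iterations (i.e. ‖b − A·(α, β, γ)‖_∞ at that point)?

Iteration 1:
  α = (4 - (0.9)·1.0000 - (2)·1.0000) / (3.9) = 0.2821
  β = (12 - (-1)·0.2821 - (3)·1.0000) / (6) = 1.5470
  γ = (11 - (-1.7)·0.2821 - (-2.6)·1.5470) / (6.3) = 2.4606
Iteration 2:
  α = (4 - (0.9)·1.5470 - (2)·2.4606) / (3.9) = -0.5932
  β = (12 - (-1)·-0.5932 - (3)·2.4606) / (6) = 0.6708
  γ = (11 - (-1.7)·-0.5932 - (-2.6)·0.6708) / (6.3) = 1.8628
Residual b − A·x = (1.9842, 1.7936, 0.0000); ∞-norm = 1.9842

1.9842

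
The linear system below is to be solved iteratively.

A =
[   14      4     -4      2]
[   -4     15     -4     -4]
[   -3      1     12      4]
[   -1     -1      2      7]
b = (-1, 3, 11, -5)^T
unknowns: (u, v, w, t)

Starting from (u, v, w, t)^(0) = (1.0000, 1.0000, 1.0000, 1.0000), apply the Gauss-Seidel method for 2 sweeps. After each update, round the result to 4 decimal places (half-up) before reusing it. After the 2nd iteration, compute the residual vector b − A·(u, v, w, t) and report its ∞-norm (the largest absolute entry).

Iteration 1:
  u = (-1 - (4)·1.0000 - (-4)·1.0000 - (2)·1.0000) / (14) = -0.2143
  v = (3 - (-4)·-0.2143 - (-4)·1.0000 - (-4)·1.0000) / (15) = 0.6762
  w = (11 - (-3)·-0.2143 - (1)·0.6762 - (4)·1.0000) / (12) = 0.4734
  t = (-5 - (-1)·-0.2143 - (-1)·0.6762 - (2)·0.4734) / (7) = -0.7836
Iteration 2:
  u = (-1 - (4)·0.6762 - (-4)·0.4734 - (2)·-0.7836) / (14) = -0.0174
  v = (3 - (-4)·-0.0174 - (-4)·0.4734 - (-4)·-0.7836) / (15) = 0.1126
  w = (11 - (-3)·-0.0174 - (1)·0.1126 - (4)·-0.7836) / (12) = 1.1641
  t = (-5 - (-1)·-0.0174 - (-1)·0.1126 - (2)·1.1641) / (7) = -1.0333
Residual b − A·x = (5.5162, 1.7646, 0.9992, 0.0001); ∞-norm = 5.5162

5.5162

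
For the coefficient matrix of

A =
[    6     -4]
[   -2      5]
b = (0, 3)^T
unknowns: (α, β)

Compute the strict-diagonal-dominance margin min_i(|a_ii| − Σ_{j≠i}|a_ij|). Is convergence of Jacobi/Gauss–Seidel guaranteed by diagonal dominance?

row 1: |6| − (4) = 2
row 2: |5| − (2) = 3
minimum over rows = 2 → strictly diagonally dominant (convergence guaranteed)

2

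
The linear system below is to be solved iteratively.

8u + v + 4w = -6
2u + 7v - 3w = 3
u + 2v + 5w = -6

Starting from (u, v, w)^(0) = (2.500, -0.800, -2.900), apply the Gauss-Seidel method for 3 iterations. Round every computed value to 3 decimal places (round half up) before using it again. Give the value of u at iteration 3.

-0.160

Iteration 1:
  u = (-6 - (1)·-0.800 - (4)·-2.900) / (8) = 0.800
  v = (3 - (2)·0.800 - (-3)·-2.900) / (7) = -1.043
  w = (-6 - (1)·0.800 - (2)·-1.043) / (5) = -0.943
Iteration 2:
  u = (-6 - (1)·-1.043 - (4)·-0.943) / (8) = -0.148
  v = (3 - (2)·-0.148 - (-3)·-0.943) / (7) = 0.067
  w = (-6 - (1)·-0.148 - (2)·0.067) / (5) = -1.197
Iteration 3:
  u = (-6 - (1)·0.067 - (4)·-1.197) / (8) = -0.160
  v = (3 - (2)·-0.160 - (-3)·-1.197) / (7) = -0.039
  w = (-6 - (1)·-0.160 - (2)·-0.039) / (5) = -1.152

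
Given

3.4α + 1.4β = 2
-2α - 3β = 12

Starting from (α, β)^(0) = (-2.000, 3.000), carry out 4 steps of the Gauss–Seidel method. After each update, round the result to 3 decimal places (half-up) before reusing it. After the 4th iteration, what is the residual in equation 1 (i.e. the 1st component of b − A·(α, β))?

Iteration 1:
  α = (2 - (1.4)·3.000) / (3.4) = -0.647
  β = (12 - (-2)·-0.647) / (-3) = -3.569
Iteration 2:
  α = (2 - (1.4)·-3.569) / (3.4) = 2.058
  β = (12 - (-2)·2.058) / (-3) = -5.372
Iteration 3:
  α = (2 - (1.4)·-5.372) / (3.4) = 2.800
  β = (12 - (-2)·2.800) / (-3) = -5.867
Iteration 4:
  α = (2 - (1.4)·-5.867) / (3.4) = 3.004
  β = (12 - (-2)·3.004) / (-3) = -6.003
Residual b − A·x = (0.191, -0.001)

0.191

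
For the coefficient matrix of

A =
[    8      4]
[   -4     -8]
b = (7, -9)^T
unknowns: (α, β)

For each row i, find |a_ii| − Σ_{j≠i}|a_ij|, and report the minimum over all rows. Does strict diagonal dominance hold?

row 1: |8| − (4) = 4
row 2: |-8| − (4) = 4
minimum over rows = 4 → strictly diagonally dominant (convergence guaranteed)

4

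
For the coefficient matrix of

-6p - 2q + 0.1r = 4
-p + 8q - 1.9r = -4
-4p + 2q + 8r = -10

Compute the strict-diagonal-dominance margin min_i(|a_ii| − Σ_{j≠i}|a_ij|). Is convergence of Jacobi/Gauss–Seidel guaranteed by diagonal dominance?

row 1: |-6| − (2+0.1) = 3.9
row 2: |8| − (1+1.9) = 5.1
row 3: |8| − (4+2) = 2
minimum over rows = 2 → strictly diagonally dominant (convergence guaranteed)

2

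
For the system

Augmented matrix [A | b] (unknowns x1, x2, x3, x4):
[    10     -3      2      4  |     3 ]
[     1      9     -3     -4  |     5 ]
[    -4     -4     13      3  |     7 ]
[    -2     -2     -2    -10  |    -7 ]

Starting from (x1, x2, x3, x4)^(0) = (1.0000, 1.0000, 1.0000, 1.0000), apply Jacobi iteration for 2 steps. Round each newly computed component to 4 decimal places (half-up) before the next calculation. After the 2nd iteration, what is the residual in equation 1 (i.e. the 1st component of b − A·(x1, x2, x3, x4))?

-1.5633

Iteration 1:
  x1 = (3 - (-3)·1.0000 - (2)·1.0000 - (4)·1.0000) / (10) = 0.0000
  x2 = (5 - (1)·1.0000 - (-3)·1.0000 - (-4)·1.0000) / (9) = 1.2222
  x3 = (7 - (-4)·1.0000 - (-4)·1.0000 - (3)·1.0000) / (13) = 0.9231
  x4 = (-7 - (-2)·1.0000 - (-2)·1.0000 - (-2)·1.0000) / (-10) = 0.1000
Iteration 2:
  x1 = (3 - (-3)·1.2222 - (2)·0.9231 - (4)·0.1000) / (10) = 0.4420
  x2 = (5 - (1)·0.0000 - (-3)·0.9231 - (-4)·0.1000) / (9) = 0.9077
  x3 = (7 - (-4)·0.0000 - (-4)·1.2222 - (3)·0.1000) / (13) = 0.8914
  x4 = (-7 - (-2)·0.0000 - (-2)·1.2222 - (-2)·0.9231) / (-10) = 0.2709
Residual b − A·x = (-1.5633, 0.1465, -0.0021, 0.1912)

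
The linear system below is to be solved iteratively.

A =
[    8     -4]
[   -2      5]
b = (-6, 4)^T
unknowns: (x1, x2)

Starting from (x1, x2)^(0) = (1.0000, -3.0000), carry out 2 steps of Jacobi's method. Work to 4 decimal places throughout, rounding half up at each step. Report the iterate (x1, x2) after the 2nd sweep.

Iteration 1:
  x1 = (-6 - (-4)·-3.0000) / (8) = -2.2500
  x2 = (4 - (-2)·1.0000) / (5) = 1.2000
Iteration 2:
  x1 = (-6 - (-4)·1.2000) / (8) = -0.1500
  x2 = (4 - (-2)·-2.2500) / (5) = -0.1000

(-0.1500, -0.1000)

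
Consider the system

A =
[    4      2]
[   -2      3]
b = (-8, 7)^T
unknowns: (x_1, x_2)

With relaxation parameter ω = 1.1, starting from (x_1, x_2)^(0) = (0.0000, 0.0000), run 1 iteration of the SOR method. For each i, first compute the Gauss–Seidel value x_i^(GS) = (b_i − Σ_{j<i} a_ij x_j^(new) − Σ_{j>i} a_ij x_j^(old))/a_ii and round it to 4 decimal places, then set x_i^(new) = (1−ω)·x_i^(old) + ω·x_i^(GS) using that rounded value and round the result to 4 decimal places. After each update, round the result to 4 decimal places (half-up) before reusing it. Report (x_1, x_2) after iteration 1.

(-2.2000, 0.9534)

Iteration 1:
  x_1: GS value = (-8 - (2)·0.0000) / (4) = -2.0000;  x_1 ← (1−ω)·0.0000 + ω·-2.0000 = -2.2000
  x_2: GS value = (7 - (-2)·-2.2000) / (3) = 0.8667;  x_2 ← (1−ω)·0.0000 + ω·0.8667 = 0.9534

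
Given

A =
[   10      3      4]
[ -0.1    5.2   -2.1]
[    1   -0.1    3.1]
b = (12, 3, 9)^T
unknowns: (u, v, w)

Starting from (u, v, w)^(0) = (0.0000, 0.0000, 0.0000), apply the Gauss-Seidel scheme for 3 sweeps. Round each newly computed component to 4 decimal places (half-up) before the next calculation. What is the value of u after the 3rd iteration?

Iteration 1:
  u = (12 - (3)·0.0000 - (4)·0.0000) / (10) = 1.2000
  v = (3 - (-0.1)·1.2000 - (-2.1)·0.0000) / (5.2) = 0.6000
  w = (9 - (1)·1.2000 - (-0.1)·0.6000) / (3.1) = 2.5355
Iteration 2:
  u = (12 - (3)·0.6000 - (4)·2.5355) / (10) = 0.0058
  v = (3 - (-0.1)·0.0058 - (-2.1)·2.5355) / (5.2) = 1.6010
  w = (9 - (1)·0.0058 - (-0.1)·1.6010) / (3.1) = 2.9530
Iteration 3:
  u = (12 - (3)·1.6010 - (4)·2.9530) / (10) = -0.4615
  v = (3 - (-0.1)·-0.4615 - (-2.1)·2.9530) / (5.2) = 1.7606
  w = (9 - (1)·-0.4615 - (-0.1)·1.7606) / (3.1) = 3.1089

-0.4615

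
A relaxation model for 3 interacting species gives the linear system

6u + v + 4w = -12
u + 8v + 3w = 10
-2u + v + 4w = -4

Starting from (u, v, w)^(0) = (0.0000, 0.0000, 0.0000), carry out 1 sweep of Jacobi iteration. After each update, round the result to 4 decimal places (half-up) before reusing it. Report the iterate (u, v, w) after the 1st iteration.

Iteration 1:
  u = (-12 - (1)·0.0000 - (4)·0.0000) / (6) = -2.0000
  v = (10 - (1)·0.0000 - (3)·0.0000) / (8) = 1.2500
  w = (-4 - (-2)·0.0000 - (1)·0.0000) / (4) = -1.0000

(-2.0000, 1.2500, -1.0000)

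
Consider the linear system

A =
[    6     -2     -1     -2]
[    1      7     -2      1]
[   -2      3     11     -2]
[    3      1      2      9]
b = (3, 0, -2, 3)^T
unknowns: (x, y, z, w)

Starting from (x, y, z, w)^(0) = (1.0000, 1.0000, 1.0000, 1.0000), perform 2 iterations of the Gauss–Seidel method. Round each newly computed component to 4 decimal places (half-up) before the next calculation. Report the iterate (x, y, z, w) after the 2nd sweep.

(0.4725, 0.0287, -0.1333, 0.2023)

Iteration 1:
  x = (3 - (-2)·1.0000 - (-1)·1.0000 - (-2)·1.0000) / (6) = 1.3333
  y = (0 - (1)·1.3333 - (-2)·1.0000 - (1)·1.0000) / (7) = -0.0476
  z = (-2 - (-2)·1.3333 - (3)·-0.0476 - (-2)·1.0000) / (11) = 0.2554
  w = (3 - (3)·1.3333 - (1)·-0.0476 - (2)·0.2554) / (9) = -0.1626
Iteration 2:
  x = (3 - (-2)·-0.0476 - (-1)·0.2554 - (-2)·-0.1626) / (6) = 0.4725
  y = (0 - (1)·0.4725 - (-2)·0.2554 - (1)·-0.1626) / (7) = 0.0287
  z = (-2 - (-2)·0.4725 - (3)·0.0287 - (-2)·-0.1626) / (11) = -0.1333
  w = (3 - (3)·0.4725 - (1)·0.0287 - (2)·-0.1333) / (9) = 0.2023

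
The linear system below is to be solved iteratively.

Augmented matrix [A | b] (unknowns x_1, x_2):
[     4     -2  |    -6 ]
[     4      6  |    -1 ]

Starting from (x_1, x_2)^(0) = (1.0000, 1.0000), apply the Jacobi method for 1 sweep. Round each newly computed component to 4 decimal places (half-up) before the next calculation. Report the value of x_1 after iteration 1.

Iteration 1:
  x_1 = (-6 - (-2)·1.0000) / (4) = -1.0000
  x_2 = (-1 - (4)·1.0000) / (6) = -0.8333

-1.0000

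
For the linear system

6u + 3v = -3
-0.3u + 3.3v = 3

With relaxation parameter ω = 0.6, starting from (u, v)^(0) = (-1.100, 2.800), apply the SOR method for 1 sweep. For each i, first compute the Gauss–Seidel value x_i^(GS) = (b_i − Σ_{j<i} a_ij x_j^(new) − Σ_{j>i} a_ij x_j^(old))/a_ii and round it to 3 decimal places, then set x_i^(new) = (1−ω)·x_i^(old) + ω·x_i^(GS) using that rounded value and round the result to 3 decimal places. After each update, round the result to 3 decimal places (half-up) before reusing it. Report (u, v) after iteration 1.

(-1.580, 1.579)

Iteration 1:
  u: GS value = (-3 - (3)·2.800) / (6) = -1.900;  u ← (1−ω)·-1.100 + ω·-1.900 = -1.580
  v: GS value = (3 - (-0.3)·-1.580) / (3.3) = 0.765;  v ← (1−ω)·2.800 + ω·0.765 = 1.579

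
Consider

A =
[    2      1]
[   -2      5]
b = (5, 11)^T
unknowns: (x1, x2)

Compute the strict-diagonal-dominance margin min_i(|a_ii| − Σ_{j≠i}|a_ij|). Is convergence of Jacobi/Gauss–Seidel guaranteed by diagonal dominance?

row 1: |2| − (1) = 1
row 2: |5| − (2) = 3
minimum over rows = 1 → strictly diagonally dominant (convergence guaranteed)

1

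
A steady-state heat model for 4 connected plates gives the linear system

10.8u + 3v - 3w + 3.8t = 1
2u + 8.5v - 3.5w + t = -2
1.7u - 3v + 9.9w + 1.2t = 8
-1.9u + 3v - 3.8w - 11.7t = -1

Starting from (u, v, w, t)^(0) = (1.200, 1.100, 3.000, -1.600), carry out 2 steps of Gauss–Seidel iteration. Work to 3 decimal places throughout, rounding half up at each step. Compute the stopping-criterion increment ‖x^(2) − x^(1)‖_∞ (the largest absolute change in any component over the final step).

Iteration 1:
  u = (1 - (3)·1.100 - (-3)·3.000 - (3.8)·-1.600) / (10.8) = 1.183
  v = (-2 - (2)·1.183 - (-3.5)·3.000 - (1)·-1.600) / (8.5) = 0.910
  w = (8 - (1.7)·1.183 - (-3)·0.910 - (1.2)·-1.600) / (9.9) = 1.075
  t = (-1 - (-1.9)·1.183 - (3)·0.910 - (-3.8)·1.075) / (-11.7) = -0.222
Iteration 2:
  u = (1 - (3)·0.910 - (-3)·1.075 - (3.8)·-0.222) / (10.8) = 0.217
  v = (-2 - (2)·0.217 - (-3.5)·1.075 - (1)·-0.222) / (8.5) = 0.182
  w = (8 - (1.7)·0.217 - (-3)·0.182 - (1.2)·-0.222) / (9.9) = 0.853
  t = (-1 - (-1.9)·0.217 - (3)·0.182 - (-3.8)·0.853) / (-11.7) = -0.180
Change: (-0.966, -0.728, -0.222, 0.042) → max |·| = 0.966

0.966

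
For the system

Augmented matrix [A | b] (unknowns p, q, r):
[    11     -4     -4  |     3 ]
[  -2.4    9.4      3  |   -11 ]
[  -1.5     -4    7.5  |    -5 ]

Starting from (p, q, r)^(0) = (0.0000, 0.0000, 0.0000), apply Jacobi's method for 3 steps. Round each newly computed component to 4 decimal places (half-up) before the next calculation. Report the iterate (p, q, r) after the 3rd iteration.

(-0.4996, -0.8766, -1.2192)

Iteration 1:
  p = (3 - (-4)·0.0000 - (-4)·0.0000) / (11) = 0.2727
  q = (-11 - (-2.4)·0.0000 - (3)·0.0000) / (9.4) = -1.1702
  r = (-5 - (-1.5)·0.0000 - (-4)·0.0000) / (7.5) = -0.6667
Iteration 2:
  p = (3 - (-4)·-1.1702 - (-4)·-0.6667) / (11) = -0.3952
  q = (-11 - (-2.4)·0.2727 - (3)·-0.6667) / (9.4) = -0.8878
  r = (-5 - (-1.5)·0.2727 - (-4)·-1.1702) / (7.5) = -1.2362
Iteration 3:
  p = (3 - (-4)·-0.8878 - (-4)·-1.2362) / (11) = -0.4996
  q = (-11 - (-2.4)·-0.3952 - (3)·-1.2362) / (9.4) = -0.8766
  r = (-5 - (-1.5)·-0.3952 - (-4)·-0.8878) / (7.5) = -1.2192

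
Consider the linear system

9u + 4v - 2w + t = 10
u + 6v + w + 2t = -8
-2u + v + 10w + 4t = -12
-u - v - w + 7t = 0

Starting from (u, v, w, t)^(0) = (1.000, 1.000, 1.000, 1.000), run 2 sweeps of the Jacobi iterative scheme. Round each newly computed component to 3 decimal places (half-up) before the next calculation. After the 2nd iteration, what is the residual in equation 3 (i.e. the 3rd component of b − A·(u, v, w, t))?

Iteration 1:
  u = (10 - (4)·1.000 - (-2)·1.000 - (1)·1.000) / (9) = 0.778
  v = (-8 - (1)·1.000 - (1)·1.000 - (2)·1.000) / (6) = -2.000
  w = (-12 - (-2)·1.000 - (1)·1.000 - (4)·1.000) / (10) = -1.500
  t = (0 - (-1)·1.000 - (-1)·1.000 - (-1)·1.000) / (7) = 0.429
Iteration 2:
  u = (10 - (4)·-2.000 - (-2)·-1.500 - (1)·0.429) / (9) = 1.619
  v = (-8 - (1)·0.778 - (1)·-1.500 - (2)·0.429) / (6) = -1.356
  w = (-12 - (-2)·0.778 - (1)·-2.000 - (4)·0.429) / (10) = -1.016
  t = (0 - (-1)·0.778 - (-1)·-2.000 - (-1)·-1.500) / (7) = -0.389
Residual b − A·x = (-0.790, 0.311, 4.310, 1.970)

4.310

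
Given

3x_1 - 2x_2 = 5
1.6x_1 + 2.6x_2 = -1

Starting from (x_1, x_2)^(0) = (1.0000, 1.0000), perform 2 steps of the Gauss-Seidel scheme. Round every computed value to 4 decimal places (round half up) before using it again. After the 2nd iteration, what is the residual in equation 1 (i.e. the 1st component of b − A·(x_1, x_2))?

2.3142

Iteration 1:
  x_1 = (5 - (-2)·1.0000) / (3) = 2.3333
  x_2 = (-1 - (1.6)·2.3333) / (2.6) = -1.8205
Iteration 2:
  x_1 = (5 - (-2)·-1.8205) / (3) = 0.4530
  x_2 = (-1 - (1.6)·0.4530) / (2.6) = -0.6634
Residual b − A·x = (2.3142, 0.0000)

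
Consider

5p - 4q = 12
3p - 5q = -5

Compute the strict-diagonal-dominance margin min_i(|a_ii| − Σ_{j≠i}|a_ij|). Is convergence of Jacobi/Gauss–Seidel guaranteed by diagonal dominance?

1

row 1: |5| − (4) = 1
row 2: |-5| − (3) = 2
minimum over rows = 1 → strictly diagonally dominant (convergence guaranteed)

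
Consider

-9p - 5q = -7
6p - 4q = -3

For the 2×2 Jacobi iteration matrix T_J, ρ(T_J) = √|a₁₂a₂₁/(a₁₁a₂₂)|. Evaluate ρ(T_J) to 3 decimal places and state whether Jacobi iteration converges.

0.913

a₁₂a₂₁/(a₁₁a₂₂) = (-5)·(6) / ((-9)·(-4)) = -0.833333
ρ = √|-0.833333| = √0.833333 = 0.913
ρ < 1, so Jacobi converges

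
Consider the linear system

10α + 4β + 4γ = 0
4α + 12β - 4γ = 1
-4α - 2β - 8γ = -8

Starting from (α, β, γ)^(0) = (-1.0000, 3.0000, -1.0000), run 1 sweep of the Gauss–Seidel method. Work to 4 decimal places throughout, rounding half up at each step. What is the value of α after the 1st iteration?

-0.8000

Iteration 1:
  α = (0 - (4)·3.0000 - (4)·-1.0000) / (10) = -0.8000
  β = (1 - (4)·-0.8000 - (-4)·-1.0000) / (12) = 0.0167
  γ = (-8 - (-4)·-0.8000 - (-2)·0.0167) / (-8) = 1.3958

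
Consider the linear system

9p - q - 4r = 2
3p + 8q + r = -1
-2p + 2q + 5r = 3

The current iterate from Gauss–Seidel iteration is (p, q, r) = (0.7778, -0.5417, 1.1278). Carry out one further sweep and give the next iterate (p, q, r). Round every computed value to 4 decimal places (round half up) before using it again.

(0.6633, -0.5147, 1.0712)

One sweep:
  p = (2 - (-1)·-0.5417 - (-4)·1.1278) / (9) = 0.6633
  q = (-1 - (3)·0.6633 - (1)·1.1278) / (8) = -0.5147
  r = (3 - (-2)·0.6633 - (2)·-0.5147) / (5) = 1.0712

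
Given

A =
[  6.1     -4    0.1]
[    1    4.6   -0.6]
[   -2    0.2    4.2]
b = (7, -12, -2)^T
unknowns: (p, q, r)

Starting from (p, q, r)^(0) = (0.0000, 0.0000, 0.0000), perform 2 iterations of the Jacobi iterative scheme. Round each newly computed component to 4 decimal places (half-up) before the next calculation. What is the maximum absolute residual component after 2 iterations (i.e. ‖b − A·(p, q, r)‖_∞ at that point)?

Iteration 1:
  p = (7 - (-4)·0.0000 - (0.1)·0.0000) / (6.1) = 1.1475
  q = (-12 - (1)·0.0000 - (-0.6)·0.0000) / (4.6) = -2.6087
  r = (-2 - (-2)·0.0000 - (0.2)·0.0000) / (4.2) = -0.4762
Iteration 2:
  p = (7 - (-4)·-2.6087 - (0.1)·-0.4762) / (6.1) = -0.5553
  q = (-12 - (1)·1.1475 - (-0.6)·-0.4762) / (4.6) = -2.9203
  r = (-2 - (-2)·1.1475 - (0.2)·-2.6087) / (4.2) = 0.1945
Residual b − A·x = (-1.3133, 2.1054, -3.3434); ∞-norm = 3.3434

3.3434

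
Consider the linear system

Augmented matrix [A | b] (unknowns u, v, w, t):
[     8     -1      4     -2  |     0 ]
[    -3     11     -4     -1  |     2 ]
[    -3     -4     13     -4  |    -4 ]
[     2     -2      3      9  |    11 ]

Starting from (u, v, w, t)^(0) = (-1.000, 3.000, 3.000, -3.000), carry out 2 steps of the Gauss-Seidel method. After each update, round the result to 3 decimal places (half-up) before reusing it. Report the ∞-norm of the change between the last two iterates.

Iteration 1:
  u = (0 - (-1)·3.000 - (4)·3.000 - (-2)·-3.000) / (8) = -1.875
  v = (2 - (-3)·-1.875 - (-4)·3.000 - (-1)·-3.000) / (11) = 0.489
  w = (-4 - (-3)·-1.875 - (-4)·0.489 - (-4)·-3.000) / (13) = -1.513
  t = (11 - (2)·-1.875 - (-2)·0.489 - (3)·-1.513) / (9) = 2.252
Iteration 2:
  u = (0 - (-1)·0.489 - (4)·-1.513 - (-2)·2.252) / (8) = 1.381
  v = (2 - (-3)·1.381 - (-4)·-1.513 - (-1)·2.252) / (11) = 0.213
  w = (-4 - (-3)·1.381 - (-4)·0.213 - (-4)·2.252) / (13) = 0.769
  t = (11 - (2)·1.381 - (-2)·0.213 - (3)·0.769) / (9) = 0.706
Change: (3.256, -0.276, 2.282, -1.546) → max |·| = 3.256

3.256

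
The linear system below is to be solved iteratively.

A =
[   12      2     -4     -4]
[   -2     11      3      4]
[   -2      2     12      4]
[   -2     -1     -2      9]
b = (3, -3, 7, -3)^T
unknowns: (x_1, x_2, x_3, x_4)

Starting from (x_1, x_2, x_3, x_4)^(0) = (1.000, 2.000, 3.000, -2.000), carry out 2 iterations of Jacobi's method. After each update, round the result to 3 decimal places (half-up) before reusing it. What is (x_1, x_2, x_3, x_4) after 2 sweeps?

Iteration 1:
  x_1 = (3 - (2)·2.000 - (-4)·3.000 - (-4)·-2.000) / (12) = 0.250
  x_2 = (-3 - (-2)·1.000 - (3)·3.000 - (4)·-2.000) / (11) = -0.182
  x_3 = (7 - (-2)·1.000 - (2)·2.000 - (4)·-2.000) / (12) = 1.083
  x_4 = (-3 - (-2)·1.000 - (-1)·2.000 - (-2)·3.000) / (9) = 0.778
Iteration 2:
  x_1 = (3 - (2)·-0.182 - (-4)·1.083 - (-4)·0.778) / (12) = 0.901
  x_2 = (-3 - (-2)·0.250 - (3)·1.083 - (4)·0.778) / (11) = -0.806
  x_3 = (7 - (-2)·0.250 - (2)·-0.182 - (4)·0.778) / (12) = 0.396
  x_4 = (-3 - (-2)·0.250 - (-1)·-0.182 - (-2)·1.083) / (9) = -0.057

(0.901, -0.806, 0.396, -0.057)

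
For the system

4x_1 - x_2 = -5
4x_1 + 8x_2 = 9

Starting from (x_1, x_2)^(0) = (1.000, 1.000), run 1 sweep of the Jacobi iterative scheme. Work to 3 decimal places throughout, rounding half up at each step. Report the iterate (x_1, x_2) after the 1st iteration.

Iteration 1:
  x_1 = (-5 - (-1)·1.000) / (4) = -1.000
  x_2 = (9 - (4)·1.000) / (8) = 0.625

(-1.000, 0.625)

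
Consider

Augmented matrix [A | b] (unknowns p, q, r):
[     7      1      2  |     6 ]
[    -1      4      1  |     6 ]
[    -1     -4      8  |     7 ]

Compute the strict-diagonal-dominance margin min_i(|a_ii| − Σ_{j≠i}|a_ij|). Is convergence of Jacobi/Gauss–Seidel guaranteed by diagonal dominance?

2

row 1: |7| − (1+2) = 4
row 2: |4| − (1+1) = 2
row 3: |8| − (1+4) = 3
minimum over rows = 2 → strictly diagonally dominant (convergence guaranteed)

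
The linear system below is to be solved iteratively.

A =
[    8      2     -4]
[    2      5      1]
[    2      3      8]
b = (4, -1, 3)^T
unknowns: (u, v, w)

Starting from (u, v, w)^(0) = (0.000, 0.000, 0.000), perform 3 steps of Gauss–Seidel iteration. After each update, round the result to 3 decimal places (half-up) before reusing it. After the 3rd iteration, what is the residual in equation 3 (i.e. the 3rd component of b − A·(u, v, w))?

0.000

Iteration 1:
  u = (4 - (2)·0.000 - (-4)·0.000) / (8) = 0.500
  v = (-1 - (2)·0.500 - (1)·0.000) / (5) = -0.400
  w = (3 - (2)·0.500 - (3)·-0.400) / (8) = 0.400
Iteration 2:
  u = (4 - (2)·-0.400 - (-4)·0.400) / (8) = 0.800
  v = (-1 - (2)·0.800 - (1)·0.400) / (5) = -0.600
  w = (3 - (2)·0.800 - (3)·-0.600) / (8) = 0.400
Iteration 3:
  u = (4 - (2)·-0.600 - (-4)·0.400) / (8) = 0.850
  v = (-1 - (2)·0.850 - (1)·0.400) / (5) = -0.620
  w = (3 - (2)·0.850 - (3)·-0.620) / (8) = 0.395
Residual b − A·x = (0.020, 0.005, 0.000)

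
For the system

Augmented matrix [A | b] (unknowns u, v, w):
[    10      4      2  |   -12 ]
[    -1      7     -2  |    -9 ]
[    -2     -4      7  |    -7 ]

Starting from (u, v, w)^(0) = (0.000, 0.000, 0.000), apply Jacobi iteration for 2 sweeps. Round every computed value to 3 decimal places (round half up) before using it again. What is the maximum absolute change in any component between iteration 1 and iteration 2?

1.078

Iteration 1:
  u = (-12 - (4)·0.000 - (2)·0.000) / (10) = -1.200
  v = (-9 - (-1)·0.000 - (-2)·0.000) / (7) = -1.286
  w = (-7 - (-2)·0.000 - (-4)·0.000) / (7) = -1.000
Iteration 2:
  u = (-12 - (4)·-1.286 - (2)·-1.000) / (10) = -0.486
  v = (-9 - (-1)·-1.200 - (-2)·-1.000) / (7) = -1.743
  w = (-7 - (-2)·-1.200 - (-4)·-1.286) / (7) = -2.078
Change: (0.714, -0.457, -1.078) → max |·| = 1.078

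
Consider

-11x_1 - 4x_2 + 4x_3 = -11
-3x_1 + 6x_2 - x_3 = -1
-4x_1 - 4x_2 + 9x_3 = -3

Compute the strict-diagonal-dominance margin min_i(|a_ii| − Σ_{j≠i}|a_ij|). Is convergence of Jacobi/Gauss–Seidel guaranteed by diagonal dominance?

row 1: |-11| − (4+4) = 3
row 2: |6| − (3+1) = 2
row 3: |9| − (4+4) = 1
minimum over rows = 1 → strictly diagonally dominant (convergence guaranteed)

1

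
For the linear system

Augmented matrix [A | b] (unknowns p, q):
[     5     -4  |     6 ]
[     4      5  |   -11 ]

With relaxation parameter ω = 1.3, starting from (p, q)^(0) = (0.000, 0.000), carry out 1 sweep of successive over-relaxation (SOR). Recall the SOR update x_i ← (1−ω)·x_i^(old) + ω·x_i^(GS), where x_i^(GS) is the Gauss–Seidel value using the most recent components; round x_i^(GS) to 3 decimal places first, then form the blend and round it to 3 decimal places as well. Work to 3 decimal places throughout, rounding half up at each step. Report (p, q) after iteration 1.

(1.560, -4.482)

Iteration 1:
  p: GS value = (6 - (-4)·0.000) / (5) = 1.200;  p ← (1−ω)·0.000 + ω·1.200 = 1.560
  q: GS value = (-11 - (4)·1.560) / (5) = -3.448;  q ← (1−ω)·0.000 + ω·-3.448 = -4.482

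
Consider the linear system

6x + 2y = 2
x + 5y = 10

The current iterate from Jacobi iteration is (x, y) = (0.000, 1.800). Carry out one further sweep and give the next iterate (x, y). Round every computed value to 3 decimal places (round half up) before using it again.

(-0.267, 2.000)

One sweep:
  x = (2 - (2)·1.800) / (6) = -0.267
  y = (10 - (1)·0.000) / (5) = 2.000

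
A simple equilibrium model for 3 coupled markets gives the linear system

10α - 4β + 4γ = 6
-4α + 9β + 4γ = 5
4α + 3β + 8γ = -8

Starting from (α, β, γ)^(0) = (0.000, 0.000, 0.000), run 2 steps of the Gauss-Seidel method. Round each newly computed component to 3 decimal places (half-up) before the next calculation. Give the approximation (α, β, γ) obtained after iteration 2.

(1.572, 1.969, -2.524)

Iteration 1:
  α = (6 - (-4)·0.000 - (4)·0.000) / (10) = 0.600
  β = (5 - (-4)·0.600 - (4)·0.000) / (9) = 0.822
  γ = (-8 - (4)·0.600 - (3)·0.822) / (8) = -1.608
Iteration 2:
  α = (6 - (-4)·0.822 - (4)·-1.608) / (10) = 1.572
  β = (5 - (-4)·1.572 - (4)·-1.608) / (9) = 1.969
  γ = (-8 - (4)·1.572 - (3)·1.969) / (8) = -2.524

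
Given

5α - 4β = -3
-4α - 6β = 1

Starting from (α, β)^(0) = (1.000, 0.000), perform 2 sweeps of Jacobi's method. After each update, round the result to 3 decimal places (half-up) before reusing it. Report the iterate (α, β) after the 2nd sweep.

(-1.266, 0.233)

Iteration 1:
  α = (-3 - (-4)·0.000) / (5) = -0.600
  β = (1 - (-4)·1.000) / (-6) = -0.833
Iteration 2:
  α = (-3 - (-4)·-0.833) / (5) = -1.266
  β = (1 - (-4)·-0.600) / (-6) = 0.233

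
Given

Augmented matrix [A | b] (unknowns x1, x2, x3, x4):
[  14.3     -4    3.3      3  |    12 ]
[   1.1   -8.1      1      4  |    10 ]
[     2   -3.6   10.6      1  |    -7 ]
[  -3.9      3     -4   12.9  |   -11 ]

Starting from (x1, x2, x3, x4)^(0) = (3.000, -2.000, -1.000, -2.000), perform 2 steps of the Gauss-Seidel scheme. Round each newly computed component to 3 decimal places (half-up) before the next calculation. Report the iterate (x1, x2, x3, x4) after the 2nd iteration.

(0.645, -1.562, -1.266, -0.687)

Iteration 1:
  x1 = (12 - (-4)·-2.000 - (3.3)·-1.000 - (3)·-2.000) / (14.3) = 0.930
  x2 = (10 - (1.1)·0.930 - (1)·-1.000 - (4)·-2.000) / (-8.1) = -2.219
  x3 = (-7 - (2)·0.930 - (-3.6)·-2.219 - (1)·-2.000) / (10.6) = -1.401
  x4 = (-11 - (-3.9)·0.930 - (3)·-2.219 - (-4)·-1.401) / (12.9) = -0.490
Iteration 2:
  x1 = (12 - (-4)·-2.219 - (3.3)·-1.401 - (3)·-0.490) / (14.3) = 0.645
  x2 = (10 - (1.1)·0.645 - (1)·-1.401 - (4)·-0.490) / (-8.1) = -1.562
  x3 = (-7 - (2)·0.645 - (-3.6)·-1.562 - (1)·-0.490) / (10.6) = -1.266
  x4 = (-11 - (-3.9)·0.645 - (3)·-1.562 - (-4)·-1.266) / (12.9) = -0.687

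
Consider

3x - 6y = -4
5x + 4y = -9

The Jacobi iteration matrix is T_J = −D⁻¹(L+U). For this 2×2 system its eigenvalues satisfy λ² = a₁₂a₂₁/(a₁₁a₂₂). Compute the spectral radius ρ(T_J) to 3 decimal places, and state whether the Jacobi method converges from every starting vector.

1.581

a₁₂a₂₁/(a₁₁a₂₂) = (-6)·(5) / ((3)·(4)) = -2.500000
ρ = √|-2.500000| = √2.500000 = 1.581
ρ > 1, so Jacobi diverges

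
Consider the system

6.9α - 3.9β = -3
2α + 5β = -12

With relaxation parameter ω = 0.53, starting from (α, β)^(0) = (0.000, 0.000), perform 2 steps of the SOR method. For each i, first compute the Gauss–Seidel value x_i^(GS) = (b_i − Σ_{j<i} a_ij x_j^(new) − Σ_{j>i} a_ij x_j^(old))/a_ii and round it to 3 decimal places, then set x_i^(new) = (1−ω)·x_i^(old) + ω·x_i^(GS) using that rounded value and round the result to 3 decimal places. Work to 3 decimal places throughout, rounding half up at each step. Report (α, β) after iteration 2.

(-0.705, -1.697)

Iteration 1:
  α: GS value = (-3 - (-3.9)·0.000) / (6.9) = -0.435;  α ← (1−ω)·0.000 + ω·-0.435 = -0.231
  β: GS value = (-12 - (2)·-0.231) / (5) = -2.308;  β ← (1−ω)·0.000 + ω·-2.308 = -1.223
Iteration 2:
  α: GS value = (-3 - (-3.9)·-1.223) / (6.9) = -1.126;  α ← (1−ω)·-0.231 + ω·-1.126 = -0.705
  β: GS value = (-12 - (2)·-0.705) / (5) = -2.118;  β ← (1−ω)·-1.223 + ω·-2.118 = -1.697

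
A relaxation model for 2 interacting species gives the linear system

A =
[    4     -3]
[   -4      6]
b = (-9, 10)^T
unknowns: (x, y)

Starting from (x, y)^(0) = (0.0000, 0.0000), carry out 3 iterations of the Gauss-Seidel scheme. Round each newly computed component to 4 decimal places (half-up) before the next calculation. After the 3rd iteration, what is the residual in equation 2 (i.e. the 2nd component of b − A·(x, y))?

-0.0002

Iteration 1:
  x = (-9 - (-3)·0.0000) / (4) = -2.2500
  y = (10 - (-4)·-2.2500) / (6) = 0.1667
Iteration 2:
  x = (-9 - (-3)·0.1667) / (4) = -2.1250
  y = (10 - (-4)·-2.1250) / (6) = 0.2500
Iteration 3:
  x = (-9 - (-3)·0.2500) / (4) = -2.0625
  y = (10 - (-4)·-2.0625) / (6) = 0.2917
Residual b − A·x = (0.1251, -0.0002)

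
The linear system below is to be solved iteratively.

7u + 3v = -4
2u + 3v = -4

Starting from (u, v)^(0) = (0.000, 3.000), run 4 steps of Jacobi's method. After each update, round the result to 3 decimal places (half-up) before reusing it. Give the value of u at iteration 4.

Iteration 1:
  u = (-4 - (3)·3.000) / (7) = -1.857
  v = (-4 - (2)·0.000) / (3) = -1.333
Iteration 2:
  u = (-4 - (3)·-1.333) / (7) = 0.000
  v = (-4 - (2)·-1.857) / (3) = -0.095
Iteration 3:
  u = (-4 - (3)·-0.095) / (7) = -0.531
  v = (-4 - (2)·0.000) / (3) = -1.333
Iteration 4:
  u = (-4 - (3)·-1.333) / (7) = 0.000
  v = (-4 - (2)·-0.531) / (3) = -0.979

0.000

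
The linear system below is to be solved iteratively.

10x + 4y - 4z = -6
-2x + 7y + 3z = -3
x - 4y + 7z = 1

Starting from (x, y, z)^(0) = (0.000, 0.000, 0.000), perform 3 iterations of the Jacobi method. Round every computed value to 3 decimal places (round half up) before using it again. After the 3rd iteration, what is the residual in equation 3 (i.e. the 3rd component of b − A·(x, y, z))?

Iteration 1:
  x = (-6 - (4)·0.000 - (-4)·0.000) / (10) = -0.600
  y = (-3 - (-2)·0.000 - (3)·0.000) / (7) = -0.429
  z = (1 - (1)·0.000 - (-4)·0.000) / (7) = 0.143
Iteration 2:
  x = (-6 - (4)·-0.429 - (-4)·0.143) / (10) = -0.371
  y = (-3 - (-2)·-0.600 - (3)·0.143) / (7) = -0.661
  z = (1 - (1)·-0.600 - (-4)·-0.429) / (7) = -0.017
Iteration 3:
  x = (-6 - (4)·-0.661 - (-4)·-0.017) / (10) = -0.342
  y = (-3 - (-2)·-0.371 - (3)·-0.017) / (7) = -0.527
  z = (1 - (1)·-0.371 - (-4)·-0.661) / (7) = -0.182
Residual b − A·x = (-1.200, 0.551, 0.508)

0.508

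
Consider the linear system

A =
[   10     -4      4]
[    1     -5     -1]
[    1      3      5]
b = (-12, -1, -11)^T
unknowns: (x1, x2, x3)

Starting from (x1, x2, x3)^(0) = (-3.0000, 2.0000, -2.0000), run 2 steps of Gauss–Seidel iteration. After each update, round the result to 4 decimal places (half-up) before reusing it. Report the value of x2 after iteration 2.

Iteration 1:
  x1 = (-12 - (-4)·2.0000 - (4)·-2.0000) / (10) = 0.4000
  x2 = (-1 - (1)·0.4000 - (-1)·-2.0000) / (-5) = 0.6800
  x3 = (-11 - (1)·0.4000 - (3)·0.6800) / (5) = -2.6880
Iteration 2:
  x1 = (-12 - (-4)·0.6800 - (4)·-2.6880) / (10) = 0.1472
  x2 = (-1 - (1)·0.1472 - (-1)·-2.6880) / (-5) = 0.7670
  x3 = (-11 - (1)·0.1472 - (3)·0.7670) / (5) = -2.6896

0.7670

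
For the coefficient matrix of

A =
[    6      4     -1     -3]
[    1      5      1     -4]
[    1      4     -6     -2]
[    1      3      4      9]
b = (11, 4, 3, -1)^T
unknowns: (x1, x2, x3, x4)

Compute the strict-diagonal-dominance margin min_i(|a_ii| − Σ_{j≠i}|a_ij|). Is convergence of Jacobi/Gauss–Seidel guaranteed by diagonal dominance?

-2

row 1: |6| − (4+1+3) = -2
row 2: |5| − (1+1+4) = -1
row 3: |-6| − (1+4+2) = -1
row 4: |9| − (1+3+4) = 1
minimum over rows = -2 → not strictly diagonally dominant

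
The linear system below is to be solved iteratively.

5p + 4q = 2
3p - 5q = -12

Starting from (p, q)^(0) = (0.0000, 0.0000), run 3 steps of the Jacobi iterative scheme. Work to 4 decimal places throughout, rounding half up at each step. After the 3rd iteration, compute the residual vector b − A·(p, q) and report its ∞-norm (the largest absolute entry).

Iteration 1:
  p = (2 - (4)·0.0000) / (5) = 0.4000
  q = (-12 - (3)·0.0000) / (-5) = 2.4000
Iteration 2:
  p = (2 - (4)·2.4000) / (5) = -1.5200
  q = (-12 - (3)·0.4000) / (-5) = 2.6400
Iteration 3:
  p = (2 - (4)·2.6400) / (5) = -1.7120
  q = (-12 - (3)·-1.5200) / (-5) = 1.4880
Residual b − A·x = (4.6080, 0.5760); ∞-norm = 4.6080

4.6080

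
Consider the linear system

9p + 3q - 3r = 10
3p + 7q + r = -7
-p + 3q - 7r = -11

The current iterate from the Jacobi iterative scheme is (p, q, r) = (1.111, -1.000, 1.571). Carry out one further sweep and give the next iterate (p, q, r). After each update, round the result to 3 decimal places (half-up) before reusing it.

One sweep:
  p = (10 - (3)·-1.000 - (-3)·1.571) / (9) = 1.968
  q = (-7 - (3)·1.111 - (1)·1.571) / (7) = -1.701
  r = (-11 - (-1)·1.111 - (3)·-1.000) / (-7) = 0.984

(1.968, -1.701, 0.984)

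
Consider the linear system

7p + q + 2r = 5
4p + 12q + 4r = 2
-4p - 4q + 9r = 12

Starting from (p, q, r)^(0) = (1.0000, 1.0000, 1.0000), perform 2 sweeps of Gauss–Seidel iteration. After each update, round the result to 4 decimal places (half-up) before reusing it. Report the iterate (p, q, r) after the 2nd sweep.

Iteration 1:
  p = (5 - (1)·1.0000 - (2)·1.0000) / (7) = 0.2857
  q = (2 - (4)·0.2857 - (4)·1.0000) / (12) = -0.2619
  r = (12 - (-4)·0.2857 - (-4)·-0.2619) / (9) = 1.3439
Iteration 2:
  p = (5 - (1)·-0.2619 - (2)·1.3439) / (7) = 0.3677
  q = (2 - (4)·0.3677 - (4)·1.3439) / (12) = -0.4039
  r = (12 - (-4)·0.3677 - (-4)·-0.4039) / (9) = 1.3172

(0.3677, -0.4039, 1.3172)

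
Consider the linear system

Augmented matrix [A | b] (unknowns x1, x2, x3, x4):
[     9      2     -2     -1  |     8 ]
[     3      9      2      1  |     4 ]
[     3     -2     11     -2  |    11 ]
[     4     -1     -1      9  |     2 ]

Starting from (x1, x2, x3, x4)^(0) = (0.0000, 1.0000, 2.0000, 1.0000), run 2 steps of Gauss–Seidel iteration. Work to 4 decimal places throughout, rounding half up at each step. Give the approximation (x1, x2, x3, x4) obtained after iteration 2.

(1.1390, -0.0701, 0.6230, -0.2226)

Iteration 1:
  x1 = (8 - (2)·1.0000 - (-2)·2.0000 - (-1)·1.0000) / (9) = 1.2222
  x2 = (4 - (3)·1.2222 - (2)·2.0000 - (1)·1.0000) / (9) = -0.5185
  x3 = (11 - (3)·1.2222 - (-2)·-0.5185 - (-2)·1.0000) / (11) = 0.7542
  x4 = (2 - (4)·1.2222 - (-1)·-0.5185 - (-1)·0.7542) / (9) = -0.2948
Iteration 2:
  x1 = (8 - (2)·-0.5185 - (-2)·0.7542 - (-1)·-0.2948) / (9) = 1.1390
  x2 = (4 - (3)·1.1390 - (2)·0.7542 - (1)·-0.2948) / (9) = -0.0701
  x3 = (11 - (3)·1.1390 - (-2)·-0.0701 - (-2)·-0.2948) / (11) = 0.6230
  x4 = (2 - (4)·1.1390 - (-1)·-0.0701 - (-1)·0.6230) / (9) = -0.2226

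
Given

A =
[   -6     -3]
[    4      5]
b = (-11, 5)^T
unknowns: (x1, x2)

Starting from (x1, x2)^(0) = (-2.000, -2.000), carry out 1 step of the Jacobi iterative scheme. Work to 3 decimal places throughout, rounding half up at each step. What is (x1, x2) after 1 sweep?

(2.833, 2.600)

Iteration 1:
  x1 = (-11 - (-3)·-2.000) / (-6) = 2.833
  x2 = (5 - (4)·-2.000) / (5) = 2.600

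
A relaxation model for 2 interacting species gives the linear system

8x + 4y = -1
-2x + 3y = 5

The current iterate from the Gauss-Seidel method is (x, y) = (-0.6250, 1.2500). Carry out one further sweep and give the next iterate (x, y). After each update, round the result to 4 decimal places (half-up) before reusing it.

(-0.7500, 1.1667)

One sweep:
  x = (-1 - (4)·1.2500) / (8) = -0.7500
  y = (5 - (-2)·-0.7500) / (3) = 1.1667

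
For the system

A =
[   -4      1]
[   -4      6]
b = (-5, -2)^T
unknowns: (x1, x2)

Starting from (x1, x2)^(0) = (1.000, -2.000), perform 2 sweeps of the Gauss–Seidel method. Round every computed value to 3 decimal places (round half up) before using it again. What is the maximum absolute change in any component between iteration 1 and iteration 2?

Iteration 1:
  x1 = (-5 - (1)·-2.000) / (-4) = 0.750
  x2 = (-2 - (-4)·0.750) / (6) = 0.167
Iteration 2:
  x1 = (-5 - (1)·0.167) / (-4) = 1.292
  x2 = (-2 - (-4)·1.292) / (6) = 0.528
Change: (0.542, 0.361) → max |·| = 0.542

0.542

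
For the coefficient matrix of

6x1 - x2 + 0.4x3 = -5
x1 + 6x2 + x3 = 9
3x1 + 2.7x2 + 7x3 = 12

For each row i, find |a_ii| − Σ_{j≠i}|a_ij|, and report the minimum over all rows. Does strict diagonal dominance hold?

1.3

row 1: |6| − (1+0.4) = 4.6
row 2: |6| − (1+1) = 4
row 3: |7| − (3+2.7) = 1.3
minimum over rows = 1.3 → strictly diagonally dominant (convergence guaranteed)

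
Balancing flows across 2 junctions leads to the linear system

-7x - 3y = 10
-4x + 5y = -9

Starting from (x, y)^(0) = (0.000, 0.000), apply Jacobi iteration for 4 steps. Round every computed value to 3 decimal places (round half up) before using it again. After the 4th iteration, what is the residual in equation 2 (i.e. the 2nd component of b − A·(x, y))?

-1.058

Iteration 1:
  x = (10 - (-3)·0.000) / (-7) = -1.429
  y = (-9 - (-4)·0.000) / (5) = -1.800
Iteration 2:
  x = (10 - (-3)·-1.800) / (-7) = -0.657
  y = (-9 - (-4)·-1.429) / (5) = -2.943
Iteration 3:
  x = (10 - (-3)·-2.943) / (-7) = -0.167
  y = (-9 - (-4)·-0.657) / (5) = -2.326
Iteration 4:
  x = (10 - (-3)·-2.326) / (-7) = -0.432
  y = (-9 - (-4)·-0.167) / (5) = -1.934
Residual b − A·x = (1.174, -1.058)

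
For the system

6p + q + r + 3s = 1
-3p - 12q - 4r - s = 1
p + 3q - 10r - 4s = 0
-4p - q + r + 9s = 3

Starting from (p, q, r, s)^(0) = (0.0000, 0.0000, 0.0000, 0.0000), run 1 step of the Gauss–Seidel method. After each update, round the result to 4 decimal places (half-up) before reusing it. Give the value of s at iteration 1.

0.3958

Iteration 1:
  p = (1 - (1)·0.0000 - (1)·0.0000 - (3)·0.0000) / (6) = 0.1667
  q = (1 - (-3)·0.1667 - (-4)·0.0000 - (-1)·0.0000) / (-12) = -0.1250
  r = (0 - (1)·0.1667 - (3)·-0.1250 - (-4)·0.0000) / (-10) = -0.0208
  s = (3 - (-4)·0.1667 - (-1)·-0.1250 - (1)·-0.0208) / (9) = 0.3958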